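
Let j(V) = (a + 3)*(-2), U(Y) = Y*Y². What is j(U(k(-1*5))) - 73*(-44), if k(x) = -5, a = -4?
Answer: 3214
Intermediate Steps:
U(Y) = Y³
j(V) = 2 (j(V) = (-4 + 3)*(-2) = -1*(-2) = 2)
j(U(k(-1*5))) - 73*(-44) = 2 - 73*(-44) = 2 + 3212 = 3214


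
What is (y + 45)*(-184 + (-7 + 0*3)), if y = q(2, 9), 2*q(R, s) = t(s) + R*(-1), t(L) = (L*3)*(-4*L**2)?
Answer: 827030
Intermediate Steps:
t(L) = -12*L**3 (t(L) = (3*L)*(-4*L**2) = -12*L**3)
q(R, s) = -6*s**3 - R/2 (q(R, s) = (-12*s**3 + R*(-1))/2 = (-12*s**3 - R)/2 = (-R - 12*s**3)/2 = -6*s**3 - R/2)
y = -4375 (y = -6*9**3 - 1/2*2 = -6*729 - 1 = -4374 - 1 = -4375)
(y + 45)*(-184 + (-7 + 0*3)) = (-4375 + 45)*(-184 + (-7 + 0*3)) = -4330*(-184 + (-7 + 0)) = -4330*(-184 - 7) = -4330*(-191) = 827030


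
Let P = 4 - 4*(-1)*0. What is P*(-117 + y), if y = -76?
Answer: -772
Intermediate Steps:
P = 4 (P = 4 - (-4)*0 = 4 - 1*0 = 4 + 0 = 4)
P*(-117 + y) = 4*(-117 - 76) = 4*(-193) = -772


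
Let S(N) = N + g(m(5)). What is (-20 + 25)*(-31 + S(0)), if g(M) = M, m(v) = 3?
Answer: -140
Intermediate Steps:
S(N) = 3 + N (S(N) = N + 3 = 3 + N)
(-20 + 25)*(-31 + S(0)) = (-20 + 25)*(-31 + (3 + 0)) = 5*(-31 + 3) = 5*(-28) = -140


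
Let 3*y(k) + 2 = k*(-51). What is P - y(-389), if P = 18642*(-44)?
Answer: -2480581/3 ≈ -8.2686e+5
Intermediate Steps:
P = -820248
y(k) = -⅔ - 17*k (y(k) = -⅔ + (k*(-51))/3 = -⅔ + (-51*k)/3 = -⅔ - 17*k)
P - y(-389) = -820248 - (-⅔ - 17*(-389)) = -820248 - (-⅔ + 6613) = -820248 - 1*19837/3 = -820248 - 19837/3 = -2480581/3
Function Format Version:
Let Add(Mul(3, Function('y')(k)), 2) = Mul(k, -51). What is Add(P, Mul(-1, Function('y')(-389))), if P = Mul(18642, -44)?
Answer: Rational(-2480581, 3) ≈ -8.2686e+5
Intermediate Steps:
P = -820248
Function('y')(k) = Add(Rational(-2, 3), Mul(-17, k)) (Function('y')(k) = Add(Rational(-2, 3), Mul(Rational(1, 3), Mul(k, -51))) = Add(Rational(-2, 3), Mul(Rational(1, 3), Mul(-51, k))) = Add(Rational(-2, 3), Mul(-17, k)))
Add(P, Mul(-1, Function('y')(-389))) = Add(-820248, Mul(-1, Add(Rational(-2, 3), Mul(-17, -389)))) = Add(-820248, Mul(-1, Add(Rational(-2, 3), 6613))) = Add(-820248, Mul(-1, Rational(19837, 3))) = Add(-820248, Rational(-19837, 3)) = Rational(-2480581, 3)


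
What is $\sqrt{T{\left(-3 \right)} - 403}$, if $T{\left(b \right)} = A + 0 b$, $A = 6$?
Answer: $i \sqrt{397} \approx 19.925 i$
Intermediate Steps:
$T{\left(b \right)} = 6$ ($T{\left(b \right)} = 6 + 0 b = 6 + 0 = 6$)
$\sqrt{T{\left(-3 \right)} - 403} = \sqrt{6 - 403} = \sqrt{-397} = i \sqrt{397}$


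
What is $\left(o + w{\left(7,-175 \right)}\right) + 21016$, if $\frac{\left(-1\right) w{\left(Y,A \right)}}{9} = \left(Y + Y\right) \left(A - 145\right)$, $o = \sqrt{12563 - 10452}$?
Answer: $61336 + \sqrt{2111} \approx 61382.0$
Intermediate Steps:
$o = \sqrt{2111} \approx 45.946$
$w{\left(Y,A \right)} = - 18 Y \left(-145 + A\right)$ ($w{\left(Y,A \right)} = - 9 \left(Y + Y\right) \left(A - 145\right) = - 9 \cdot 2 Y \left(-145 + A\right) = - 18 Y \left(-145 + A\right)$)
$\left(o + w{\left(7,-175 \right)}\right) + 21016 = \left(\sqrt{2111} + 18 \cdot 7 \left(145 - -175\right)\right) + 21016 = \left(\sqrt{2111} + 18 \cdot 7 \left(145 + 175\right)\right) + 21016 = \left(\sqrt{2111} + 18 \cdot 7 \cdot 320\right) + 21016 = \left(\sqrt{2111} + 40320\right) + 21016 = \left(40320 + \sqrt{2111}\right) + 21016 = 61336 + \sqrt{2111}$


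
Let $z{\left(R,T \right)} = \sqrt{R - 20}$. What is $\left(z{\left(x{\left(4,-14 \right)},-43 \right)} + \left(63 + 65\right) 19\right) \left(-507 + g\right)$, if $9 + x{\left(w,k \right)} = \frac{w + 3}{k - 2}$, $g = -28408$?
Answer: $-70321280 - \frac{28915 i \sqrt{471}}{4} \approx -7.0321 \cdot 10^{7} - 1.5688 \cdot 10^{5} i$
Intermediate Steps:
$x{\left(w,k \right)} = -9 + \frac{3 + w}{-2 + k}$ ($x{\left(w,k \right)} = -9 + \frac{w + 3}{k - 2} = -9 + \frac{3 + w}{-2 + k}$)
$z{\left(R,T \right)} = \sqrt{-20 + R}$
$\left(z{\left(x{\left(4,-14 \right)},-43 \right)} + \left(63 + 65\right) 19\right) \left(-507 + g\right) = \left(\sqrt{-20 + \frac{21 + 4 - -126}{-2 - 14}} + \left(63 + 65\right) 19\right) \left(-507 - 28408\right) = \left(\sqrt{-20 + \frac{21 + 4 + 126}{-16}} + 128 \cdot 19\right) \left(-28915\right) = \left(\sqrt{-20 - \frac{151}{16}} + 2432\right) \left(-28915\right) = \left(\sqrt{- \frac{471}{16}} + 2432\right) \left(-28915\right) = \left(\frac{i \sqrt{471}}{4} + 2432\right) \left(-28915\right) = \left(2432 + \frac{i \sqrt{471}}{4}\right) \left(-28915\right) = -70321280 - \frac{28915 i \sqrt{471}}{4}$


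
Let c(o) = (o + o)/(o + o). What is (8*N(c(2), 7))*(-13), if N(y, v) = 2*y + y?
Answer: -312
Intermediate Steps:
c(o) = 1 (c(o) = (2*o)/((2*o)) = (2*o)*(1/(2*o)) = 1)
N(y, v) = 3*y
(8*N(c(2), 7))*(-13) = (8*(3*1))*(-13) = (8*3)*(-13) = 24*(-13) = -312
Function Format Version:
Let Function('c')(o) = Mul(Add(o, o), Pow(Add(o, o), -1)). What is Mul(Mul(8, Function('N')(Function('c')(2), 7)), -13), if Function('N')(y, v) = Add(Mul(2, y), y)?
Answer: -312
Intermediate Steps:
Function('c')(o) = 1 (Function('c')(o) = Mul(Mul(2, o), Pow(Mul(2, o), -1)) = Mul(Mul(2, o), Mul(Rational(1, 2), Pow(o, -1))) = 1)
Function('N')(y, v) = Mul(3, y)
Mul(Mul(8, Function('N')(Function('c')(2), 7)), -13) = Mul(Mul(8, Mul(3, 1)), -13) = Mul(Mul(8, 3), -13) = Mul(24, -13) = -312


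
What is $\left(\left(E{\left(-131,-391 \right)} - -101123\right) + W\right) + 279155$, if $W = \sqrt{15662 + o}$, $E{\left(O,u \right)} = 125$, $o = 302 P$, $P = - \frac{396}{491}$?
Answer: $380403 + \frac{5 \sqrt{148683638}}{491} \approx 3.8053 \cdot 10^{5}$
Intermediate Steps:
$P = - \frac{396}{491}$ ($P = \left(-396\right) \frac{1}{491} = - \frac{396}{491} \approx -0.80652$)
$o = - \frac{119592}{491}$ ($o = 302 \left(- \frac{396}{491}\right) = - \frac{119592}{491} \approx -243.57$)
$W = \frac{5 \sqrt{148683638}}{491}$ ($W = \sqrt{15662 - \frac{119592}{491}} = \sqrt{\frac{7570450}{491}} = \frac{5 \sqrt{148683638}}{491} \approx 124.17$)
$\left(\left(E{\left(-131,-391 \right)} - -101123\right) + W\right) + 279155 = \left(\left(125 - -101123\right) + \frac{5 \sqrt{148683638}}{491}\right) + 279155 = \left(\left(125 + 101123\right) + \frac{5 \sqrt{148683638}}{491}\right) + 279155 = \left(101248 + \frac{5 \sqrt{148683638}}{491}\right) + 279155 = 380403 + \frac{5 \sqrt{148683638}}{491}$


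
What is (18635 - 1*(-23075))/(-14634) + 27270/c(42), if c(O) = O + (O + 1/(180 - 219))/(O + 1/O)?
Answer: 2278872728855/3609505368 ≈ 631.35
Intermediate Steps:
c(O) = O + (-1/39 + O)/(O + 1/O) (c(O) = O + (O + 1/(-39))/(O + 1/O) = O + (O - 1/39)/(O + 1/O) = O + (-1/39 + O)/(O + 1/O))
(18635 - 1*(-23075))/(-14634) + 27270/c(42) = (18635 - 1*(-23075))/(-14634) + 27270/(((1/39)*42*(38 + 39*42 + 39*42**2)/(1 + 42**2))) = (18635 + 23075)*(-1/14634) + 27270/(((1/39)*42*(38 + 1638 + 39*1764)/(1 + 1764))) = 41710*(-1/14634) + 27270/(((1/39)*42*(38 + 1638 + 68796)/1765)) = -20855/7317 + 27270/(((1/39)*42*(1/1765)*70472)) = -20855/7317 + 27270/(986608/22945) = -20855/7317 + 27270*(22945/986608) = -20855/7317 + 312855075/493304 = 2278872728855/3609505368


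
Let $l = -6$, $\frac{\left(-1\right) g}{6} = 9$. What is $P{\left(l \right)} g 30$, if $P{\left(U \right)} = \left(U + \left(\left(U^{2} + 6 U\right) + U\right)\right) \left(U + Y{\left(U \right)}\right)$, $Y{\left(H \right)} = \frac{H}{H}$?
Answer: $-97200$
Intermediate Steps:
$g = -54$ ($g = \left(-6\right) 9 = -54$)
$Y{\left(H \right)} = 1$
$P{\left(U \right)} = \left(1 + U\right) \left(U^{2} + 8 U\right)$ ($P{\left(U \right)} = \left(U + \left(\left(U^{2} + 6 U\right) + U\right)\right) \left(U + 1\right) = \left(U + \left(U^{2} + 7 U\right)\right) \left(1 + U\right) = \left(U^{2} + 8 U\right) \left(1 + U\right) = \left(1 + U\right) \left(U^{2} + 8 U\right)$)
$P{\left(l \right)} g 30 = - 6 \left(8 + \left(-6\right)^{2} + 9 \left(-6\right)\right) \left(-54\right) 30 = - 6 \left(8 + 36 - 54\right) \left(-54\right) 30 = \left(-6\right) \left(-10\right) \left(-54\right) 30 = 60 \left(-54\right) 30 = \left(-3240\right) 30 = -97200$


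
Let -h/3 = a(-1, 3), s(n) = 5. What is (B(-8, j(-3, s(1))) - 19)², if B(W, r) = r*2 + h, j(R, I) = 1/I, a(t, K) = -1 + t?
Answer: 3969/25 ≈ 158.76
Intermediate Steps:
h = 6 (h = -3*(-1 - 1) = -3*(-2) = 6)
B(W, r) = 6 + 2*r (B(W, r) = r*2 + 6 = 2*r + 6 = 6 + 2*r)
(B(-8, j(-3, s(1))) - 19)² = ((6 + 2/5) - 19)² = ((6 + 2*(⅕)) - 19)² = ((6 + ⅖) - 19)² = (32/5 - 19)² = (-63/5)² = 3969/25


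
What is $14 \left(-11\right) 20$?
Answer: $-3080$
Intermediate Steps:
$14 \left(-11\right) 20 = \left(-154\right) 20 = -3080$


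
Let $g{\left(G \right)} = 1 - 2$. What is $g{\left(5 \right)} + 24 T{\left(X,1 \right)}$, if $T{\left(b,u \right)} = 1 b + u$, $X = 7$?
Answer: $191$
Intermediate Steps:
$T{\left(b,u \right)} = b + u$
$g{\left(G \right)} = -1$ ($g{\left(G \right)} = 1 - 2 = -1$)
$g{\left(5 \right)} + 24 T{\left(X,1 \right)} = -1 + 24 \left(7 + 1\right) = -1 + 24 \cdot 8 = -1 + 192 = 191$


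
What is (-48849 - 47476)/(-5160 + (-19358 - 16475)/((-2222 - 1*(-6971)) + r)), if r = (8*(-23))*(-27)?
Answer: 935990025/50175553 ≈ 18.654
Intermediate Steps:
r = 4968 (r = -184*(-27) = 4968)
(-48849 - 47476)/(-5160 + (-19358 - 16475)/((-2222 - 1*(-6971)) + r)) = (-48849 - 47476)/(-5160 + (-19358 - 16475)/((-2222 - 1*(-6971)) + 4968)) = -96325/(-5160 - 35833/((-2222 + 6971) + 4968)) = -96325/(-5160 - 35833/(4749 + 4968)) = -96325/(-5160 - 35833/9717) = -96325/(-50175553/9717) = -96325*(-9717/50175553) = 935990025/50175553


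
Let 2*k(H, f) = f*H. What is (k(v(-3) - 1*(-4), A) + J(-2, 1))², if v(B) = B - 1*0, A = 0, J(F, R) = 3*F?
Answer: 36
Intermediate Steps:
v(B) = B (v(B) = B + 0 = B)
k(H, f) = H*f/2 (k(H, f) = (f*H)/2 = (H*f)/2 = H*f/2)
(k(v(-3) - 1*(-4), A) + J(-2, 1))² = ((½)*(-3 - 1*(-4))*0 + 3*(-2))² = ((½)*(-3 + 4)*0 - 6)² = ((½)*1*0 - 6)² = (0 - 6)² = (-6)² = 36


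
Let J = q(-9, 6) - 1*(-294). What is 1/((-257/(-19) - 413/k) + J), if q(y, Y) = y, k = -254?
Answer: 4826/1448535 ≈ 0.0033316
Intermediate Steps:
J = 285 (J = -9 - 1*(-294) = -9 + 294 = 285)
1/((-257/(-19) - 413/k) + J) = 1/((-257/(-19) - 413/(-254)) + 285) = 1/((-257*(-1/19) - 413*(-1/254)) + 285) = 1/((257/19 + 413/254) + 285) = 1/(73125/4826 + 285) = 1/(1448535/4826) = 4826/1448535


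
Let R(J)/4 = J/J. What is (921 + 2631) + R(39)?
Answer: 3556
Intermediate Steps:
R(J) = 4 (R(J) = 4*(J/J) = 4*1 = 4)
(921 + 2631) + R(39) = (921 + 2631) + 4 = 3552 + 4 = 3556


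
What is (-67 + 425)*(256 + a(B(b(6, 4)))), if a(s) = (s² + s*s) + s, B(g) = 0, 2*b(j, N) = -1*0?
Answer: 91648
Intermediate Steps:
b(j, N) = 0 (b(j, N) = (-1*0)/2 = (½)*0 = 0)
a(s) = s + 2*s² (a(s) = (s² + s²) + s = 2*s² + s = s + 2*s²)
(-67 + 425)*(256 + a(B(b(6, 4)))) = (-67 + 425)*(256 + 0*(1 + 2*0)) = 358*(256 + 0*(1 + 0)) = 358*(256 + 0*1) = 358*(256 + 0) = 358*256 = 91648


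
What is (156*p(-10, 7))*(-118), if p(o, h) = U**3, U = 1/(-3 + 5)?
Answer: -2301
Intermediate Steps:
U = 1/2 ≈ 0.50000
p(o, h) = 1/8 (p(o, h) = (1/2)**3 = 1/8)
(156*p(-10, 7))*(-118) = (156*(1/8))*(-118) = (39/2)*(-118) = -2301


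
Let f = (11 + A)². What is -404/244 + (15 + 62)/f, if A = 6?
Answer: -24492/17629 ≈ -1.3893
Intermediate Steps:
f = 289 (f = (11 + 6)² = 17² = 289)
-404/244 + (15 + 62)/f = -404/244 + (15 + 62)/289 = -404*1/244 + 77*(1/289) = -101/61 + 77/289 = -24492/17629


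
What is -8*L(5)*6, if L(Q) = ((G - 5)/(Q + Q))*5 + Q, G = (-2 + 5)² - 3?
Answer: -264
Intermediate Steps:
G = 6 (G = 3² - 3 = 9 - 3 = 6)
L(Q) = Q + 5/(2*Q) (L(Q) = ((6 - 5)/(Q + Q))*5 + Q = (1/(2*Q))*5 + Q = 5/(2*Q) + Q = Q + 5/(2*Q))
-8*L(5)*6 = -8*(5 + (5/2)/5)*6 = -8*(5 + (5/2)*(⅕))*6 = -8*(5 + ½)*6 = -8*11/2*6 = -44*6 = -264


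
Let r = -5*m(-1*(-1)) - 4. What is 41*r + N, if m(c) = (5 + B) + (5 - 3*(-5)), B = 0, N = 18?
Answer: -5271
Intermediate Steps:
m(c) = 25 (m(c) = (5 + 0) + (5 - 3*(-5)) = 5 + (5 + 15) = 5 + 20 = 25)
r = -129 (r = -5*25 - 4 = -125 - 4 = -129)
41*r + N = 41*(-129) + 18 = -5289 + 18 = -5271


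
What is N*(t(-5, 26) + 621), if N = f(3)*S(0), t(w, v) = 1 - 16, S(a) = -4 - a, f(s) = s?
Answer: -7272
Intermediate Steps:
t(w, v) = -15
N = -12 (N = 3*(-4 - 1*0) = 3*(-4 + 0) = 3*(-4) = -12)
N*(t(-5, 26) + 621) = -12*(-15 + 621) = -12*606 = -7272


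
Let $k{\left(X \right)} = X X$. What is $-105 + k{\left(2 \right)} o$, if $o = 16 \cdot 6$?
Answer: $279$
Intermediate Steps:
$k{\left(X \right)} = X^{2}$
$o = 96$
$-105 + k{\left(2 \right)} o = -105 + 2^{2} \cdot 96 = -105 + 4 \cdot 96 = -105 + 384 = 279$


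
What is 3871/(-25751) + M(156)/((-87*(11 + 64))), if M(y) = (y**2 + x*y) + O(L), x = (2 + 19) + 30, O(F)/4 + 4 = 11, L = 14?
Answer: -171506119/33605055 ≈ -5.1036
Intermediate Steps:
O(F) = 28 (O(F) = -16 + 4*11 = -16 + 44 = 28)
x = 51 (x = 21 + 30 = 51)
M(y) = 28 + y**2 + 51*y (M(y) = (y**2 + 51*y) + 28 = 28 + y**2 + 51*y)
3871/(-25751) + M(156)/((-87*(11 + 64))) = 3871/(-25751) + (28 + 156**2 + 51*156)/((-87*(11 + 64))) = 3871*(-1/25751) + (28 + 24336 + 7956)/((-87*75)) = -3871/25751 + 32320/(-6525) = -3871/25751 + 32320*(-1/6525) = -3871/25751 - 6464/1305 = -171506119/33605055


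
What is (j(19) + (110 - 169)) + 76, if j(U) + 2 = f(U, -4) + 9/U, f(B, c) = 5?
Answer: 389/19 ≈ 20.474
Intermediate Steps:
j(U) = 3 + 9/U (j(U) = -2 + (5 + 9/U) = 3 + 9/U)
(j(19) + (110 - 169)) + 76 = ((3 + 9/19) + (110 - 169)) + 76 = ((3 + 9*(1/19)) - 59) + 76 = ((3 + 9/19) - 59) + 76 = (66/19 - 59) + 76 = -1055/19 + 76 = 389/19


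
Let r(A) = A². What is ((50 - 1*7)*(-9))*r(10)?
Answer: -38700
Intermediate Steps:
((50 - 1*7)*(-9))*r(10) = ((50 - 1*7)*(-9))*10² = ((50 - 7)*(-9))*100 = (43*(-9))*100 = -387*100 = -38700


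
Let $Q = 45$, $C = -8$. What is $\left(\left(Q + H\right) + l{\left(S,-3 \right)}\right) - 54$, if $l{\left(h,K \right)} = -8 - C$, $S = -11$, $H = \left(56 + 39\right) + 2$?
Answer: $88$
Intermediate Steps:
$H = 97$ ($H = 95 + 2 = 97$)
$l{\left(h,K \right)} = 0$ ($l{\left(h,K \right)} = -8 - -8 = -8 + 8 = 0$)
$\left(\left(Q + H\right) + l{\left(S,-3 \right)}\right) - 54 = \left(\left(45 + 97\right) + 0\right) - 54 = \left(142 + 0\right) - 54 = 142 - 54 = 88$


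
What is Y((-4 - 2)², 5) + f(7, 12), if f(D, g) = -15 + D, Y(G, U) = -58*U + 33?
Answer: -265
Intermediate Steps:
Y(G, U) = 33 - 58*U
Y((-4 - 2)², 5) + f(7, 12) = (33 - 58*5) + (-15 + 7) = (33 - 290) - 8 = -257 - 8 = -265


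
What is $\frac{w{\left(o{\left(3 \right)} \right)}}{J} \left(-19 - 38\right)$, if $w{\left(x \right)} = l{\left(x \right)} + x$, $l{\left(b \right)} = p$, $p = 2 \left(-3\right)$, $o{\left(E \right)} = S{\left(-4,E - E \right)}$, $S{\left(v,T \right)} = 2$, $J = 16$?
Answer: $\frac{57}{4} \approx 14.25$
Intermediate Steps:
$o{\left(E \right)} = 2$
$p = -6$
$l{\left(b \right)} = -6$
$w{\left(x \right)} = -6 + x$
$\frac{w{\left(o{\left(3 \right)} \right)}}{J} \left(-19 - 38\right) = \frac{-6 + 2}{16} \left(-19 - 38\right) = \left(-4\right) \frac{1}{16} \left(-57\right) = \left(- \frac{1}{4}\right) \left(-57\right) = \frac{57}{4}$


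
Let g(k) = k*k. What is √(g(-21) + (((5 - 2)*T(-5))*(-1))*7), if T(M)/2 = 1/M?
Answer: √11235/5 ≈ 21.199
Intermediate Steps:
T(M) = 2/M
g(k) = k²
√(g(-21) + (((5 - 2)*T(-5))*(-1))*7) = √((-21)² + (((5 - 2)*(2/(-5)))*(-1))*7) = √(441 + ((3*(2*(-⅕)))*(-1))*7) = √(441 + ((3*(-⅖))*(-1))*7) = √(441 - 6/5*(-1)*7) = √(441 + (6/5)*7) = √(441 + 42/5) = √(2247/5) = √11235/5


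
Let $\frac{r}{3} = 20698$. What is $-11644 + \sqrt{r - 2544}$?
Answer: $-11644 + 5 \sqrt{2382} \approx -11400.0$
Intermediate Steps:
$r = 62094$ ($r = 3 \cdot 20698 = 62094$)
$-11644 + \sqrt{r - 2544} = -11644 + \sqrt{62094 - 2544} = -11644 + \sqrt{59550} = -11644 + 5 \sqrt{2382}$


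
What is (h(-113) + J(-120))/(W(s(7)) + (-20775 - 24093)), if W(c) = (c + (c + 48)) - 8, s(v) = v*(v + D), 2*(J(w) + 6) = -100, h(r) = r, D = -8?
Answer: 169/44842 ≈ 0.0037688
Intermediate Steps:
J(w) = -56 (J(w) = -6 + (½)*(-100) = -6 - 50 = -56)
s(v) = v*(-8 + v) (s(v) = v*(v - 8) = v*(-8 + v))
W(c) = 40 + 2*c (W(c) = (c + (48 + c)) - 8 = (48 + 2*c) - 8 = 40 + 2*c)
(h(-113) + J(-120))/(W(s(7)) + (-20775 - 24093)) = (-113 - 56)/((40 + 2*(7*(-8 + 7))) + (-20775 - 24093)) = -169/((40 + 2*(7*(-1))) - 44868) = -169/((40 + 2*(-7)) - 44868) = -169/((40 - 14) - 44868) = -169/(26 - 44868) = -169/(-44842) = -169*(-1/44842) = 169/44842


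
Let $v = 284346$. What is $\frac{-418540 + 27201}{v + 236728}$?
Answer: $- \frac{391339}{521074} \approx -0.75102$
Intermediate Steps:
$\frac{-418540 + 27201}{v + 236728} = \frac{-418540 + 27201}{284346 + 236728} = - \frac{391339}{521074}$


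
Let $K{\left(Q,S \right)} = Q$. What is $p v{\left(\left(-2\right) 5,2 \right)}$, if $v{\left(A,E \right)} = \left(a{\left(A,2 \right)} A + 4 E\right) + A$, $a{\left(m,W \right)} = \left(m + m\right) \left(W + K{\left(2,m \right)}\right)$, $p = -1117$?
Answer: $-891366$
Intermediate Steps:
$a{\left(m,W \right)} = 2 m \left(2 + W\right)$ ($a{\left(m,W \right)} = \left(m + m\right) \left(W + 2\right) = 2 m \left(2 + W\right)$)
$v{\left(A,E \right)} = A + 4 E + 8 A^{2}$ ($v{\left(A,E \right)} = \left(2 A \left(2 + 2\right) A + 4 E\right) + A = \left(2 A 4 A + 4 E\right) + A = \left(8 A A + 4 E\right) + A = \left(8 A^{2} + 4 E\right) + A = \left(4 E + 8 A^{2}\right) + A = A + 4 E + 8 A^{2}$)
$p v{\left(\left(-2\right) 5,2 \right)} = - 1117 \left(\left(-2\right) 5 + 4 \cdot 2 + 8 \left(\left(-2\right) 5\right)^{2}\right) = - 1117 \left(-10 + 8 + 8 \left(-10\right)^{2}\right) = - 1117 \left(-10 + 8 + 8 \cdot 100\right) = - 1117 \left(-10 + 8 + 800\right) = \left(-1117\right) 798 = -891366$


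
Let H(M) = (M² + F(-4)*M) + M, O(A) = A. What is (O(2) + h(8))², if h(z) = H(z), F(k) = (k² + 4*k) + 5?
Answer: 12996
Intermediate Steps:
F(k) = 5 + k² + 4*k
H(M) = M² + 6*M (H(M) = (M² + (5 + (-4)² + 4*(-4))*M) + M = (M² + (5 + 16 - 16)*M) + M = (M² + 5*M) + M = M² + 6*M)
h(z) = z*(6 + z)
(O(2) + h(8))² = (2 + 8*(6 + 8))² = (2 + 8*14)² = (2 + 112)² = 114² = 12996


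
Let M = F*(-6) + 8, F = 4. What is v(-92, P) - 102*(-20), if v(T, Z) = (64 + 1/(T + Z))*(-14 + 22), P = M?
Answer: 68902/27 ≈ 2551.9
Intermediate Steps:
M = -16 (M = 4*(-6) + 8 = -24 + 8 = -16)
P = -16
v(T, Z) = 512 + 8/(T + Z) (v(T, Z) = (64 + 1/(T + Z))*8 = 512 + 8/(T + Z))
v(-92, P) - 102*(-20) = 8*(1 + 64*(-92) + 64*(-16))/(-92 - 16) - 102*(-20) = 8*(1 - 5888 - 1024)/(-108) - 1*(-2040) = 8*(-1/108)*(-6911) + 2040 = 13822/27 + 2040 = 68902/27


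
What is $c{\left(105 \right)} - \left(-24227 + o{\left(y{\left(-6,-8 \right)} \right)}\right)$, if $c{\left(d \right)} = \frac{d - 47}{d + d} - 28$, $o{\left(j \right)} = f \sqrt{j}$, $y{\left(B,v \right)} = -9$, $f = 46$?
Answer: $\frac{2540924}{105} - 138 i \approx 24199.0 - 138.0 i$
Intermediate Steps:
$o{\left(j \right)} = 46 \sqrt{j}$
$c{\left(d \right)} = -28 + \frac{-47 + d}{2 d}$ ($c{\left(d \right)} = \frac{-47 + d}{2 d} - 28 = -28 + \frac{-47 + d}{2 d}$)
$c{\left(105 \right)} - \left(-24227 + o{\left(y{\left(-6,-8 \right)} \right)}\right) = \frac{-47 - 5775}{2 \cdot 105} - \left(-24227 + 46 \sqrt{-9}\right) = \frac{1}{2} \cdot \frac{1}{105} \left(-47 - 5775\right) - \left(-24227 + 46 \cdot 3 i\right) = \frac{1}{2} \cdot \frac{1}{105} \left(-5822\right) - \left(-24227 + 138 i\right) = - \frac{2911}{105} + \left(24227 - 138 i\right) = \frac{2540924}{105} - 138 i$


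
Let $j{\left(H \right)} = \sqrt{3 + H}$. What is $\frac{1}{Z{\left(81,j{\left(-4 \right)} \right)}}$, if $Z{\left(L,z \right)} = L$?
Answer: $\frac{1}{81} \approx 0.012346$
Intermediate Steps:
$\frac{1}{Z{\left(81,j{\left(-4 \right)} \right)}} = \frac{1}{81}$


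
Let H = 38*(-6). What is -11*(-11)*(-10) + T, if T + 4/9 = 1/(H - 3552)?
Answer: -4575481/3780 ≈ -1210.4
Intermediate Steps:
H = -228
T = -1681/3780 (T = -4/9 + 1/(-228 - 3552) = -4/9 + 1/(-3780) = -4/9 - 1/3780 = -1681/3780 ≈ -0.44471)
-11*(-11)*(-10) + T = -11*(-11)*(-10) - 1681/3780 = 121*(-10) - 1681/3780 = -1210 - 1681/3780 = -4575481/3780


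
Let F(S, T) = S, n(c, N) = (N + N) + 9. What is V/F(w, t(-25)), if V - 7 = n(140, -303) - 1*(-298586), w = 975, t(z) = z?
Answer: 99332/325 ≈ 305.64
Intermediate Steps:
n(c, N) = 9 + 2*N (n(c, N) = 2*N + 9 = 9 + 2*N)
V = 297996 (V = 7 + ((9 + 2*(-303)) - 1*(-298586)) = 7 + ((9 - 606) + 298586) = 7 + (-597 + 298586) = 7 + 297989 = 297996)
V/F(w, t(-25)) = 297996/975 = 297996*(1/975) = 99332/325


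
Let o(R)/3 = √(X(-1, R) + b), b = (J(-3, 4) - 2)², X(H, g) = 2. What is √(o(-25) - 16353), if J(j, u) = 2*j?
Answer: √(-16353 + 3*√66) ≈ 127.78*I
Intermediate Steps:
b = 64 (b = (2*(-3) - 2)² = (-6 - 2)² = (-8)² = 64)
o(R) = 3*√66 (o(R) = 3*√(2 + 64) = 3*√66)
√(o(-25) - 16353) = √(3*√66 - 16353) = √(-16353 + 3*√66)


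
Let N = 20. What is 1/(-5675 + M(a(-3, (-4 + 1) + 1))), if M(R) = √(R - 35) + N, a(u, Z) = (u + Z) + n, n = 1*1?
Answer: -145/819976 - I*√39/31979064 ≈ -0.00017683 - 1.9528e-7*I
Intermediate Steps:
n = 1
a(u, Z) = 1 + Z + u (a(u, Z) = (u + Z) + 1 = (Z + u) + 1 = 1 + Z + u)
M(R) = 20 + √(-35 + R) (M(R) = √(R - 35) + 20 = √(-35 + R) + 20 = 20 + √(-35 + R))
1/(-5675 + M(a(-3, (-4 + 1) + 1))) = 1/(-5675 + (20 + √(-35 + (1 + ((-4 + 1) + 1) - 3)))) = 1/(-5675 + (20 + √(-35 + (1 + (-3 + 1) - 3)))) = 1/(-5675 + (20 + √(-35 + (1 - 2 - 3)))) = 1/(-5675 + (20 + √(-35 - 4))) = 1/(-5675 + (20 + √(-39))) = 1/(-5675 + (20 + I*√39)) = 1/(-5655 + I*√39)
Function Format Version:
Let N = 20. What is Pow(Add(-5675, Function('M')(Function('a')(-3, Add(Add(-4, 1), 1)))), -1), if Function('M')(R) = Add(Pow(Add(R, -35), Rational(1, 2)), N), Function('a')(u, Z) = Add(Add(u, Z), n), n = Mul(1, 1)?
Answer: Add(Rational(-145, 819976), Mul(Rational(-1, 31979064), I, Pow(39, Rational(1, 2)))) ≈ Add(-0.00017683, Mul(-1.9528e-7, I))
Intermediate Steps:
n = 1
Function('a')(u, Z) = Add(1, Z, u) (Function('a')(u, Z) = Add(Add(u, Z), 1) = Add(Add(Z, u), 1) = Add(1, Z, u))
Function('M')(R) = Add(20, Pow(Add(-35, R), Rational(1, 2))) (Function('M')(R) = Add(Pow(Add(R, -35), Rational(1, 2)), 20) = Add(Pow(Add(-35, R), Rational(1, 2)), 20) = Add(20, Pow(Add(-35, R), Rational(1, 2))))
Pow(Add(-5675, Function('M')(Function('a')(-3, Add(Add(-4, 1), 1)))), -1) = Pow(Add(-5675, Add(20, Pow(Add(-35, Add(1, Add(Add(-4, 1), 1), -3)), Rational(1, 2)))), -1) = Pow(Add(-5675, Add(20, Pow(Add(-35, Add(1, Add(-3, 1), -3)), Rational(1, 2)))), -1) = Pow(Add(-5675, Add(20, Pow(Add(-35, Add(1, -2, -3)), Rational(1, 2)))), -1) = Pow(Add(-5675, Add(20, Pow(Add(-35, -4), Rational(1, 2)))), -1) = Pow(Add(-5675, Add(20, Pow(-39, Rational(1, 2)))), -1) = Pow(Add(-5675, Add(20, Mul(I, Pow(39, Rational(1, 2))))), -1) = Pow(Add(-5655, Mul(I, Pow(39, Rational(1, 2)))), -1)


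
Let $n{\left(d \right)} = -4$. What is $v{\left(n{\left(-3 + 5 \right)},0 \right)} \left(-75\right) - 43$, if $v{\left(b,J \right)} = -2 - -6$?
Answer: $-343$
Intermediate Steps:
$v{\left(b,J \right)} = 4$ ($v{\left(b,J \right)} = -2 + 6 = 4$)
$v{\left(n{\left(-3 + 5 \right)},0 \right)} \left(-75\right) - 43 = 4 \left(-75\right) - 43 = -300 - 43 = -343$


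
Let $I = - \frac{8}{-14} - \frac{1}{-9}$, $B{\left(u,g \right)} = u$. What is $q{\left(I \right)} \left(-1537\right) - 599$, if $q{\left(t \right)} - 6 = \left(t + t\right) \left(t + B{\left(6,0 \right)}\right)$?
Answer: $- \frac{94628171}{3969} \approx -23842.0$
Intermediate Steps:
$I = \frac{43}{63}$ ($I = \left(-8\right) \left(- \frac{1}{14}\right) - - \frac{1}{9} = \frac{4}{7} + \frac{1}{9} = \frac{43}{63} \approx 0.68254$)
$q{\left(t \right)} = 6 + 2 t \left(6 + t\right)$ ($q{\left(t \right)} = 6 + \left(t + t\right) \left(t + 6\right) = 6 + 2 t \left(6 + t\right)$)
$q{\left(I \right)} \left(-1537\right) - 599 = \left(6 + 2 \left(\frac{43}{63}\right)^{2} + 12 \cdot \frac{43}{63}\right) \left(-1537\right) - 599 = \left(6 + 2 \cdot \frac{1849}{3969} + \frac{172}{21}\right) \left(-1537\right) - 599 = \left(6 + \frac{3698}{3969} + \frac{172}{21}\right) \left(-1537\right) - 599 = \frac{60020}{3969} \left(-1537\right) - 599 = - \frac{92250740}{3969} - 599 = - \frac{94628171}{3969}$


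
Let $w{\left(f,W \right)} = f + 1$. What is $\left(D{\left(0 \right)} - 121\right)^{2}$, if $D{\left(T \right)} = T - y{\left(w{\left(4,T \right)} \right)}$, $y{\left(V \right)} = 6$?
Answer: $16129$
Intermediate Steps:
$w{\left(f,W \right)} = 1 + f$
$D{\left(T \right)} = -6 + T$ ($D{\left(T \right)} = T - 6 = -6 + T$)
$\left(D{\left(0 \right)} - 121\right)^{2} = \left(\left(-6 + 0\right) - 121\right)^{2} = \left(-6 - 121\right)^{2} = \left(-127\right)^{2} = 16129$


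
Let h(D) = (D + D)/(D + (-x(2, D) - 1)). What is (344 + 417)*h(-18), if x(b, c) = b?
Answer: 9132/7 ≈ 1304.6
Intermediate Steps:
h(D) = 2*D/(-3 + D) (h(D) = (D + D)/(D + (-1*2 - 1)) = (2*D)/(D + (-2 - 1)) = (2*D)/(D - 3) = (2*D)/(-3 + D) = 2*D/(-3 + D))
(344 + 417)*h(-18) = (344 + 417)*(2*(-18)/(-3 - 18)) = 761*(2*(-18)/(-21)) = 761*(2*(-18)*(-1/21)) = 761*(12/7) = 9132/7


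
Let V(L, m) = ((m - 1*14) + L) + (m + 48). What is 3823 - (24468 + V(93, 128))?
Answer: -21028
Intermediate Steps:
V(L, m) = 34 + L + 2*m (V(L, m) = ((m - 14) + L) + (48 + m) = ((-14 + m) + L) + (48 + m) = (-14 + L + m) + (48 + m) = 34 + L + 2*m)
3823 - (24468 + V(93, 128)) = 3823 - (24468 + (34 + 93 + 2*128)) = 3823 - (24468 + (34 + 93 + 256)) = 3823 - (24468 + 383) = 3823 - 1*24851 = 3823 - 24851 = -21028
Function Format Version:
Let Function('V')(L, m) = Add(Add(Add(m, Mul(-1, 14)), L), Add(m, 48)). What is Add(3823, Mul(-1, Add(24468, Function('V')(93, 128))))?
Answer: -21028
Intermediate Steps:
Function('V')(L, m) = Add(34, L, Mul(2, m)) (Function('V')(L, m) = Add(Add(Add(m, -14), L), Add(48, m)) = Add(Add(Add(-14, m), L), Add(48, m)) = Add(Add(-14, L, m), Add(48, m)) = Add(34, L, Mul(2, m)))
Add(3823, Mul(-1, Add(24468, Function('V')(93, 128)))) = Add(3823, Mul(-1, Add(24468, Add(34, 93, Mul(2, 128))))) = Add(3823, Mul(-1, Add(24468, Add(34, 93, 256)))) = Add(3823, Mul(-1, Add(24468, 383))) = Add(3823, Mul(-1, 24851)) = Add(3823, -24851) = -21028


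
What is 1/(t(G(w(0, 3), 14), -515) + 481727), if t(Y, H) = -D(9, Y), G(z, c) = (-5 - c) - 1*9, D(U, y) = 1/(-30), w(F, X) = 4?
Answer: 30/14451811 ≈ 2.0759e-6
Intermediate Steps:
D(U, y) = -1/30
G(z, c) = -14 - c (G(z, c) = (-5 - c) - 9 = -14 - c)
t(Y, H) = 1/30 (t(Y, H) = -1*(-1/30) = 1/30)
1/(t(G(w(0, 3), 14), -515) + 481727) = 1/(1/30 + 481727) = 1/(14451811/30) = 30/14451811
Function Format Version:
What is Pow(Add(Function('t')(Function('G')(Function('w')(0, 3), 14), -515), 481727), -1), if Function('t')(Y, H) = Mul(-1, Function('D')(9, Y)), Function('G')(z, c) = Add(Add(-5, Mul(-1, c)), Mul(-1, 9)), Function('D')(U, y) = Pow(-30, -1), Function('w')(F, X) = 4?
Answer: Rational(30, 14451811) ≈ 2.0759e-6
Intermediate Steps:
Function('D')(U, y) = Rational(-1, 30)
Function('G')(z, c) = Add(-14, Mul(-1, c)) (Function('G')(z, c) = Add(Add(-5, Mul(-1, c)), -9) = Add(-14, Mul(-1, c)))
Function('t')(Y, H) = Rational(1, 30) (Function('t')(Y, H) = Mul(-1, Rational(-1, 30)) = Rational(1, 30))
Pow(Add(Function('t')(Function('G')(Function('w')(0, 3), 14), -515), 481727), -1) = Pow(Add(Rational(1, 30), 481727), -1) = Pow(Rational(14451811, 30), -1) = Rational(30, 14451811)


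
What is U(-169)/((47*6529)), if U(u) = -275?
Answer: -275/306863 ≈ -0.00089617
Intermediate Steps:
U(-169)/((47*6529)) = -275/(47*6529) = -275/306863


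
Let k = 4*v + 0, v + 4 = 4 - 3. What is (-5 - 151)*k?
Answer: 1872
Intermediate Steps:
v = -3 (v = -4 + (4 - 3) = -4 + 1 = -3)
k = -12 (k = 4*(-3) + 0 = -12 + 0 = -12)
(-5 - 151)*k = (-5 - 151)*(-12) = -156*(-12) = 1872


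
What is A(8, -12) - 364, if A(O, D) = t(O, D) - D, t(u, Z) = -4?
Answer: -356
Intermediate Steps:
A(O, D) = -4 - D
A(8, -12) - 364 = (-4 - 1*(-12)) - 364 = (-4 + 12) - 364 = 8 - 364 = -356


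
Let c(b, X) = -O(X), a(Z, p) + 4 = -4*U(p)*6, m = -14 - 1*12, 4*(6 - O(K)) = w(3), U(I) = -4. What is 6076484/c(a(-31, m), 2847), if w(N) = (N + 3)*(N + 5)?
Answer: 3038242/3 ≈ 1.0127e+6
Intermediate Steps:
w(N) = (3 + N)*(5 + N)
O(K) = -6 (O(K) = 6 - (15 + 3² + 8*3)/4 = 6 - (15 + 9 + 24)/4 = 6 - ¼*48 = 6 - 12 = -6)
m = -26 (m = -14 - 12 = -26)
a(Z, p) = 92 (a(Z, p) = -4 - 4*(-4)*6 = -4 + 16*6 = -4 + 96 = 92)
c(b, X) = 6 (c(b, X) = -1*(-6) = 6)
6076484/c(a(-31, m), 2847) = 6076484/6 = 6076484*(⅙) = 3038242/3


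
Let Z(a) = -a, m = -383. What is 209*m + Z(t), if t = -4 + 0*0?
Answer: -80043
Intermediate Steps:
t = -4 (t = -4 + 0 = -4)
209*m + Z(t) = 209*(-383) - 1*(-4) = -80047 + 4 = -80043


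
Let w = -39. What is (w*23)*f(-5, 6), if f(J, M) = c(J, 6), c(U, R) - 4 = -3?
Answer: -897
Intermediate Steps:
c(U, R) = 1 (c(U, R) = 4 - 3 = 1)
f(J, M) = 1
(w*23)*f(-5, 6) = -39*23*1 = -897*1 = -897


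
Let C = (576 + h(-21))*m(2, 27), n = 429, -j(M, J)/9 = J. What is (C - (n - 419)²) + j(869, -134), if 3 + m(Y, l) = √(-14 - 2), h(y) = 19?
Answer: -679 + 2380*I ≈ -679.0 + 2380.0*I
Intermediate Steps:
j(M, J) = -9*J
m(Y, l) = -3 + 4*I (m(Y, l) = -3 + √(-14 - 2) = -3 + √(-16) = -3 + 4*I)
C = -1785 + 2380*I (C = (576 + 19)*(-3 + 4*I) = 595*(-3 + 4*I) = -1785 + 2380*I ≈ -1785.0 + 2380.0*I)
(C - (n - 419)²) + j(869, -134) = ((-1785 + 2380*I) - (429 - 419)²) - 9*(-134) = ((-1785 + 2380*I) - 1*10²) + 1206 = ((-1785 + 2380*I) - 1*100) + 1206 = ((-1785 + 2380*I) - 100) + 1206 = (-1885 + 2380*I) + 1206 = -679 + 2380*I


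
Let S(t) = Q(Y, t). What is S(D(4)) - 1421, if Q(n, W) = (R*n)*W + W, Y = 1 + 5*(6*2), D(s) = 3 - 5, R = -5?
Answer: -813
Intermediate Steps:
D(s) = -2
Y = 61 (Y = 1 + 5*12 = 1 + 60 = 61)
Q(n, W) = W - 5*W*n (Q(n, W) = (-5*n)*W + W = -5*W*n + W = W - 5*W*n)
S(t) = -304*t (S(t) = t*(1 - 5*61) = t*(1 - 305) = t*(-304) = -304*t)
S(D(4)) - 1421 = -304*(-2) - 1421 = 608 - 1421 = -813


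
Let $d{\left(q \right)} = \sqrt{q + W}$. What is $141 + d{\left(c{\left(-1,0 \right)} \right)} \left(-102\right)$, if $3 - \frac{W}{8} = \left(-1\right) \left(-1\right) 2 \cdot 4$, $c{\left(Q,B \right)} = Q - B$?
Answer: $141 - 102 i \sqrt{41} \approx 141.0 - 653.12 i$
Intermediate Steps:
$W = -40$ ($W = 24 - 8 \left(-1\right) \left(-1\right) 2 \cdot 4 = 24 - 8 \cdot 1 \cdot 2 \cdot 4 = 24 - 8 \cdot 2 \cdot 4 = 24 - 64 = -40$)
$d{\left(q \right)} = \sqrt{-40 + q}$ ($d{\left(q \right)} = \sqrt{q - 40} = \sqrt{-40 + q}$)
$141 + d{\left(c{\left(-1,0 \right)} \right)} \left(-102\right) = 141 + \sqrt{-40 - 1} \left(-102\right) = 141 + \sqrt{-41} \left(-102\right) = 141 + i \sqrt{41} \left(-102\right) = 141 - 102 i \sqrt{41}$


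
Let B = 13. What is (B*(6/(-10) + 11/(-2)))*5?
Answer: -793/2 ≈ -396.50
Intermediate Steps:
(B*(6/(-10) + 11/(-2)))*5 = (13*(6/(-10) + 11/(-2)))*5 = (13*(6*(-⅒) + 11*(-½)))*5 = (13*(-⅗ - 11/2))*5 = (13*(-61/10))*5 = -793/10*5 = -793/2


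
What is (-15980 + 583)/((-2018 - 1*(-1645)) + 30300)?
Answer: -15397/29927 ≈ -0.51449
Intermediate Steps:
(-15980 + 583)/((-2018 - 1*(-1645)) + 30300) = -15397/((-2018 + 1645) + 30300) = -15397/(-373 + 30300) = -15397/29927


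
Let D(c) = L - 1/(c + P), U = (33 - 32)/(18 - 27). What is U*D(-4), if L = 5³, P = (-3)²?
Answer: -208/15 ≈ -13.867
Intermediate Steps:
P = 9
U = -⅑ (U = 1/(-9) = 1*(-⅑) = -⅑ ≈ -0.11111)
L = 125
D(c) = 125 - 1/(9 + c) (D(c) = 125 - 1/(c + 9) = 125 - 1/(9 + c))
U*D(-4) = -(1124 + 125*(-4))/(9*(9 - 4)) = -(1124 - 500)/(9*5) = -624/45 = -⅑*624/5 = -208/15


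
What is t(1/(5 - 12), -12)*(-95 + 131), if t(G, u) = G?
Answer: -36/7 ≈ -5.1429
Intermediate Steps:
t(1/(5 - 12), -12)*(-95 + 131) = (-95 + 131)/(5 - 12) = 36/(-7) = -⅐*36 = -36/7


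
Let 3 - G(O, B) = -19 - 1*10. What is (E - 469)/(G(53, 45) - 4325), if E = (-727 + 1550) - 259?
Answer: -95/4293 ≈ -0.022129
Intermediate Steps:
E = 564 (E = 823 - 259 = 564)
G(O, B) = 32 (G(O, B) = 3 - (-19 - 1*10) = 3 - (-19 - 10) = 3 - 1*(-29) = 3 + 29 = 32)
(E - 469)/(G(53, 45) - 4325) = (564 - 469)/(32 - 4325) = 95/(-4293) = 95*(-1/4293) = -95/4293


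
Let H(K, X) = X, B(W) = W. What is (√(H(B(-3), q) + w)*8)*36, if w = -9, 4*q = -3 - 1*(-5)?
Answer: 144*I*√34 ≈ 839.66*I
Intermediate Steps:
q = ½ (q = (-3 - 1*(-5))/4 = (-3 + 5)/4 = (¼)*2 = ½ ≈ 0.50000)
(√(H(B(-3), q) + w)*8)*36 = (√(½ - 9)*8)*36 = (√(-17/2)*8)*36 = ((I*√34/2)*8)*36 = (4*I*√34)*36 = 144*I*√34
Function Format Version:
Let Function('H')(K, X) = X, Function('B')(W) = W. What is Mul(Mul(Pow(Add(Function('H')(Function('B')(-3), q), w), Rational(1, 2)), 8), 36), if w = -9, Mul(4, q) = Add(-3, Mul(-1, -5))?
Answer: Mul(144, I, Pow(34, Rational(1, 2))) ≈ Mul(839.66, I)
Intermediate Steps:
q = Rational(1, 2) (q = Mul(Rational(1, 4), Add(-3, Mul(-1, -5))) = Mul(Rational(1, 4), Add(-3, 5)) = Mul(Rational(1, 4), 2) = Rational(1, 2) ≈ 0.50000)
Mul(Mul(Pow(Add(Function('H')(Function('B')(-3), q), w), Rational(1, 2)), 8), 36) = Mul(Mul(Pow(Add(Rational(1, 2), -9), Rational(1, 2)), 8), 36) = Mul(Mul(Pow(Rational(-17, 2), Rational(1, 2)), 8), 36) = Mul(Mul(Mul(Rational(1, 2), I, Pow(34, Rational(1, 2))), 8), 36) = Mul(Mul(4, I, Pow(34, Rational(1, 2))), 36) = Mul(144, I, Pow(34, Rational(1, 2)))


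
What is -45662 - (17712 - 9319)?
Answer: -54055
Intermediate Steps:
-45662 - (17712 - 9319) = -45662 - 1*8393 = -45662 - 8393 = -54055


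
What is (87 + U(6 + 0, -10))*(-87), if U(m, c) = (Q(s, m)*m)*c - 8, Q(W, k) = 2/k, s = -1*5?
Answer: -5133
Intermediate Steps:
s = -5
U(m, c) = -8 + 2*c (U(m, c) = ((2/m)*m)*c - 8 = 2*c - 8 = -8 + 2*c)
(87 + U(6 + 0, -10))*(-87) = (87 + (-8 + 2*(-10)))*(-87) = (87 + (-8 - 20))*(-87) = (87 - 28)*(-87) = 59*(-87) = -5133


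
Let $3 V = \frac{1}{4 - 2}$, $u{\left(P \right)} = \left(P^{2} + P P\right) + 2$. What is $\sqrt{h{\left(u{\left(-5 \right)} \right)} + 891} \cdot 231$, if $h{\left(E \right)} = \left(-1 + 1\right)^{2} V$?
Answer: $2079 \sqrt{11} \approx 6895.3$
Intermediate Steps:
$u{\left(P \right)} = 2 + 2 P^{2}$ ($u{\left(P \right)} = \left(P^{2} + P^{2}\right) + 2 = 2 P^{2} + 2 = 2 + 2 P^{2}$)
$V = \frac{1}{6}$ ($V = \frac{1}{3 \left(4 - 2\right)} = \frac{1}{3 \cdot 2} = \frac{1}{3} \cdot \frac{1}{2} = \frac{1}{6} \approx 0.16667$)
$h{\left(E \right)} = 0$ ($h{\left(E \right)} = \left(-1 + 1\right)^{2} \cdot \frac{1}{6} = 0^{2} \cdot \frac{1}{6} = 0 \cdot \frac{1}{6} = 0$)
$\sqrt{h{\left(u{\left(-5 \right)} \right)} + 891} \cdot 231 = \sqrt{0 + 891} \cdot 231 = \sqrt{891} \cdot 231 = 9 \sqrt{11} \cdot 231 = 2079 \sqrt{11}$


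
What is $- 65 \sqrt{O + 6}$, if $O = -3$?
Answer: $- 65 \sqrt{3} \approx -112.58$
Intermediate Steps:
$- 65 \sqrt{O + 6} = - 65 \sqrt{-3 + 6} = - 65 \sqrt{3}$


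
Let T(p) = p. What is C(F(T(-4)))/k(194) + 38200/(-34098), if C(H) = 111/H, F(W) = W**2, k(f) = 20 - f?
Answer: -18355613/15821472 ≈ -1.1602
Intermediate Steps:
C(F(T(-4)))/k(194) + 38200/(-34098) = (111/((-4)**2))/(20 - 1*194) + 38200/(-34098) = (111/16)/(20 - 194) + 38200*(-1/34098) = (111*(1/16))/(-174) - 19100/17049 = (111/16)*(-1/174) - 19100/17049 = -37/928 - 19100/17049 = -18355613/15821472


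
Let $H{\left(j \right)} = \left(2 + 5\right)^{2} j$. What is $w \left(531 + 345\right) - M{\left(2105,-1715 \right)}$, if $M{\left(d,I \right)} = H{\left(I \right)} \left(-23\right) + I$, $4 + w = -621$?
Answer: $-2478590$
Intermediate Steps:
$w = -625$ ($w = -4 - 621 = -625$)
$H{\left(j \right)} = 49 j$ ($H{\left(j \right)} = 7^{2} j = 49 j$)
$M{\left(d,I \right)} = - 1126 I$ ($M{\left(d,I \right)} = 49 I \left(-23\right) + I = - 1127 I + I = - 1126 I$)
$w \left(531 + 345\right) - M{\left(2105,-1715 \right)} = - 625 \left(531 + 345\right) - \left(-1126\right) \left(-1715\right) = \left(-625\right) 876 - 1931090 = -547500 - 1931090 = -2478590$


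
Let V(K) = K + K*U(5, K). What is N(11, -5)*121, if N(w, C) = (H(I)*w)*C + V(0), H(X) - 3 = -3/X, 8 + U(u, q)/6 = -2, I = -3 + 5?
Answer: -19965/2 ≈ -9982.5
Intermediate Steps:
I = 2
U(u, q) = -60 (U(u, q) = -48 + 6*(-2) = -48 - 12 = -60)
H(X) = 3 - 3/X
V(K) = -59*K (V(K) = K + K*(-60) = K - 60*K = -59*K)
N(w, C) = 3*C*w/2 (N(w, C) = ((3 - 3/2)*w)*C - 59*0 = ((3 - 3*½)*w)*C + 0 = ((3 - 3/2)*w)*C + 0 = (3*w/2)*C + 0 = 3*C*w/2 + 0 = 3*C*w/2)
N(11, -5)*121 = ((3/2)*(-5)*11)*121 = -165/2*121 = -19965/2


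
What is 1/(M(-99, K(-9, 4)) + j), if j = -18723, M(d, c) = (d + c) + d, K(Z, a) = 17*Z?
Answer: -1/19074 ≈ -5.2427e-5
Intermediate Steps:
M(d, c) = c + 2*d (M(d, c) = (c + d) + d = c + 2*d)
1/(M(-99, K(-9, 4)) + j) = 1/((17*(-9) + 2*(-99)) - 18723) = 1/((-153 - 198) - 18723) = 1/(-351 - 18723) = 1/(-19074) = -1/19074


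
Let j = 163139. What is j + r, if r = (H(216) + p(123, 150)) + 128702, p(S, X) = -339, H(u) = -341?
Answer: 291161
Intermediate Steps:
r = 128022 (r = (-341 - 339) + 128702 = -680 + 128702 = 128022)
j + r = 163139 + 128022 = 291161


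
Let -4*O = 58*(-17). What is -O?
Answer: -493/2 ≈ -246.50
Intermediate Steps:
O = 493/2 (O = -29*(-17)/2 = -1/4*(-986) = 493/2 ≈ 246.50)
-O = -1*493/2 = -493/2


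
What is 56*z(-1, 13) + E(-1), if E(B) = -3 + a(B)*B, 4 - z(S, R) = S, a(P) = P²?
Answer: 276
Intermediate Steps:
z(S, R) = 4 - S
E(B) = -3 + B³ (E(B) = -3 + B²*B = -3 + B³)
56*z(-1, 13) + E(-1) = 56*(4 - 1*(-1)) + (-3 + (-1)³) = 56*(4 + 1) + (-3 - 1) = 56*5 - 4 = 280 - 4 = 276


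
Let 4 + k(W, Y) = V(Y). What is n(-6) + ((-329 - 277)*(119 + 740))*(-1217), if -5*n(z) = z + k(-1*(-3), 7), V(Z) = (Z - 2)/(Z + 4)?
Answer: 6968656419/11 ≈ 6.3351e+8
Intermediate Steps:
V(Z) = (-2 + Z)/(4 + Z)
k(W, Y) = -4 + (-2 + Y)/(4 + Y)
n(z) = 39/55 - z/5 (n(z) = -(z + 3*(-6 - 1*7)/(4 + 7))/5 = -(z + 3*(-6 - 7)/11)/5 = -(z + 3*(1/11)*(-13))/5 = -(z - 39/11)/5 = -(-39/11 + z)/5 = 39/55 - z/5)
n(-6) + ((-329 - 277)*(119 + 740))*(-1217) = (39/55 - ⅕*(-6)) + ((-329 - 277)*(119 + 740))*(-1217) = (39/55 + 6/5) - 606*859*(-1217) = 21/11 - 520554*(-1217) = 21/11 + 633514218 = 6968656419/11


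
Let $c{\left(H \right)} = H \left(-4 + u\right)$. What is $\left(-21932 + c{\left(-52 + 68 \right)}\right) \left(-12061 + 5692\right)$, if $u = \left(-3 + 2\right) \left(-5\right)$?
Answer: $139583004$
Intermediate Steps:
$u = 5$ ($u = \left(-1\right) \left(-5\right) = 5$)
$c{\left(H \right)} = H$ ($c{\left(H \right)} = H \left(-4 + 5\right) = H 1 = H$)
$\left(-21932 + c{\left(-52 + 68 \right)}\right) \left(-12061 + 5692\right) = \left(-21932 + \left(-52 + 68\right)\right) \left(-12061 + 5692\right) = \left(-21932 + 16\right) \left(-6369\right) = \left(-21916\right) \left(-6369\right) = 139583004$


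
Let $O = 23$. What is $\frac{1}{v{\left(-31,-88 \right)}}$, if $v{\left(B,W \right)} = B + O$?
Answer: $- \frac{1}{8} \approx -0.125$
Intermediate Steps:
$v{\left(B,W \right)} = 23 + B$ ($v{\left(B,W \right)} = B + 23 = 23 + B$)
$\frac{1}{v{\left(-31,-88 \right)}} = \frac{1}{23 - 31} = \frac{1}{-8} = - \frac{1}{8}$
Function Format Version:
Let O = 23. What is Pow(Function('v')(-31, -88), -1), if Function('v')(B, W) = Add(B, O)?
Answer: Rational(-1, 8) ≈ -0.12500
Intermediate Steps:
Function('v')(B, W) = Add(23, B) (Function('v')(B, W) = Add(B, 23) = Add(23, B))
Pow(Function('v')(-31, -88), -1) = Pow(Add(23, -31), -1) = Pow(-8, -1) = Rational(-1, 8)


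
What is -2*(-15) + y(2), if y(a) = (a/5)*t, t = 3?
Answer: 156/5 ≈ 31.200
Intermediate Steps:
y(a) = 3*a/5 (y(a) = (a/5)*3 = 3*a/5)
-2*(-15) + y(2) = -2*(-15) + (⅗)*2 = 30 + 6/5 = 156/5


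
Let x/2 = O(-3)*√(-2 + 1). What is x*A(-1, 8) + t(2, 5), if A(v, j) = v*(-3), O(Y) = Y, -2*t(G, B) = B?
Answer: -5/2 - 18*I ≈ -2.5 - 18.0*I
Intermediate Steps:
t(G, B) = -B/2
A(v, j) = -3*v
x = -6*I (x = 2*(-3*√(-2 + 1)) = 2*(-3*I) = -6*I ≈ -6.0*I)
x*A(-1, 8) + t(2, 5) = (-6*I)*(-3*(-1)) - ½*5 = -6*I*3 - 5/2 = -18*I - 5/2 = -5/2 - 18*I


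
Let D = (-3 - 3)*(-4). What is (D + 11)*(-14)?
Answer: -490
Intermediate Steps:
D = 24 (D = -6*(-4) = 24)
(D + 11)*(-14) = (24 + 11)*(-14) = 35*(-14) = -490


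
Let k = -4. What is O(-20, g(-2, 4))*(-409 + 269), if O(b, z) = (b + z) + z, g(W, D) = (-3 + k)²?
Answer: -10920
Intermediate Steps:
g(W, D) = 49 (g(W, D) = (-3 - 4)² = (-7)² = 49)
O(b, z) = b + 2*z
O(-20, g(-2, 4))*(-409 + 269) = (-20 + 2*49)*(-409 + 269) = (-20 + 98)*(-140) = 78*(-140) = -10920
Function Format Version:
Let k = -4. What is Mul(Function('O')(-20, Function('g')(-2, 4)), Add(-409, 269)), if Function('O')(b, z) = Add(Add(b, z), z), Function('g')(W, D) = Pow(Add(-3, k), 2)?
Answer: -10920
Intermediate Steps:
Function('g')(W, D) = 49 (Function('g')(W, D) = Pow(Add(-3, -4), 2) = Pow(-7, 2) = 49)
Function('O')(b, z) = Add(b, Mul(2, z))
Mul(Function('O')(-20, Function('g')(-2, 4)), Add(-409, 269)) = Mul(Add(-20, Mul(2, 49)), Add(-409, 269)) = Mul(Add(-20, 98), -140) = Mul(78, -140) = -10920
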